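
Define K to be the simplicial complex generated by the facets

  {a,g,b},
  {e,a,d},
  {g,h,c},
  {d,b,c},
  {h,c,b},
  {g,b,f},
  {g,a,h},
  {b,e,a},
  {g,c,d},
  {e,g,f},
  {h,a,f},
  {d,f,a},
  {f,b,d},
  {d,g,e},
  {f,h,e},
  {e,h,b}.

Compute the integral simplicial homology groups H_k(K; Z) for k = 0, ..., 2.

H_0 = Z,  H_1 = Z^2,  H_2 = Z.

Take the total order a < b < c < d < e < f < g < h on the vertex set. Then K (dimension 2) consists of the simplices:

  0-simplices (8): a, b, c, d, e, f, g, h
  1-simplices (24): ab, ad, ae, af, ag, ah, bc, bd, be, bf, bg, bh, cd, cg, ch, de, df, dg, ef, eg, eh, fg, fh, gh
  2-simplices (16): abe, abg, ade, adf, afh, agh, bcd, bch, bdf, beh, bfg, cdg, cgh, deg, efg, efh

Hence C_0 ≅ Z^8, C_1 ≅ Z^24, C_2 ≅ Z^16.

Boundary ∂_1: C_1 → C_0 maps an edge to its endpoints' difference, ∂[p,q] = q − p. For instance
  ∂df = f − d.
This gives a 8×24 integer matrix of rank 7; reducing to Smith normal form yields diagonal entries (1,1,1,1,1,1,1).

∂_2: C_2 → C_1 acts by ∂[p,q,r] = [q,r] − [p,r] + [p,q]. For instance
  ∂ade = de − ae + ad,
  ∂cgh = gh − ch + cg.
As a 24×16 matrix over Z this has rank 15, with invariant factors (1,1,1,1,1,1,1,1,1,1,1,1,1,1,1).

From H_k ≅ ker(∂_k) / im(∂_{k+1}) we obtain:

  H_0: rank C_0 − rank ∂_1 = 8 − 7 = 1, and the invariant factors of ∂_1 are all 1, so H_0 = Z.
  H_1: rank ker ∂_1 − rank ∂_2 = (24 − 7) − 15 = 2, and the invariant factors of ∂_2 are all 1, so H_1 = Z^2.
  H_2: rank ker ∂_2 − rank ∂_3 = (16 − 15) − 0 = 1, and there is no ∂_3, so H_2 = Z.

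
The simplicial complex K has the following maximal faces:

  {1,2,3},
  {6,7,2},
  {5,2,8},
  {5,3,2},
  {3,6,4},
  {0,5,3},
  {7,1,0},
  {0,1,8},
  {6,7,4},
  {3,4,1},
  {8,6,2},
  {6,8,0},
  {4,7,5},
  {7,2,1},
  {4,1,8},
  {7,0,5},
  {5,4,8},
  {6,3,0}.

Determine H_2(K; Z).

Order the vertices as 0 < 1 < 2 < 3 < 4 < 5 < 6 < 7 < 8. Listing each simplex with vertices in this order, K has dimension 2 with simplices:

  0-simplices (9): [0], [1], [2], [3], [4], [5], [6], [7], [8]
  1-simplices (27): (27 of them)
  2-simplices (18): [0,1,7], [0,1,8], [0,3,5], [0,3,6], [0,5,7], [0,6,8], [1,2,3], [1,2,7], [1,3,4], [1,4,8], [2,3,5], [2,5,8], [2,6,7], [2,6,8], [3,4,6], [4,5,7], [4,5,8], [4,6,7]

Hence C_0 ≅ Z^9, C_1 ≅ Z^27, C_2 ≅ Z^18.

∂_1: C_1 → C_0 sends each edge [p,q] (with p < q) to q − p. For instance
  ∂[0,3] = [3] − [0].
This gives a 9×27 integer matrix of rank 8; reducing to Smith normal form yields diagonal entries (1,1,1,1,1,1,1,1).

The boundary map ∂_2: C_2 → C_1 sends each 2-simplex [p,q,r] to [q,r] − [p,r] + [p,q]. For instance
  ∂[4,5,7] = [5,7] − [4,7] + [4,5],
  ∂[0,5,7] = [5,7] − [0,7] + [0,5].
The resulting 27×18 matrix has rank 17, and its Smith normal form has invariant factors (1,1,1,1,1,1,1,1,1,1,1,1,1,1,1,1,1).

Now H_k = ker ∂_k / im ∂_{k+1}, so:

  H_2: rank ker ∂_2 − rank ∂_3 = (18 − 17) − 0 = 1, and there is no ∂_3, so H_2 = Z.

H_2 ≅ Z.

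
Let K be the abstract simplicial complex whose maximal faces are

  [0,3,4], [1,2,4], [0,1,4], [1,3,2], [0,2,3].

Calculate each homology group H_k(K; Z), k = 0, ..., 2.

H_0 ≅ Z,  H_1 ≅ Z,  H_2 = 0.

We work with the vertex ordering 0 < 1 < 2 < 3 < 4. The simplices of K, each written with vertices in increasing order, are:

  0-simplices (5): [0], [1], [2], [3], [4]
  1-simplices (10): [0,1], [0,2], [0,3], [0,4], [1,2], [1,3], [1,4], [2,3], [2,4], [3,4]
  2-simplices (5): [0,1,4], [0,2,3], [0,3,4], [1,2,3], [1,2,4]

giving chain groups C_0 ≅ Z^5, C_1 ≅ Z^10, C_2 ≅ Z^5.

The boundary map ∂_1: C_1 → C_0 maps an edge to its endpoints' difference, ∂[p,q] = q − p. For instance
  ∂[0,4] = [4] − [0].
The resulting 5×10 matrix has rank 4, and its Smith normal form has invariant factors (1,1,1,1).

∂_2: C_2 → C_1 acts by ∂[p,q,r] = [q,r] − [p,r] + [p,q]. For instance
  ∂[0,1,4] = [1,4] − [0,4] + [0,1],
  ∂[0,2,3] = [2,3] − [0,3] + [0,2].
The resulting 10×5 matrix has rank 5, and its Smith normal form has invariant factors (1,1,1,1,1).

Computing H_k = (kernel of ∂_k) / (image of ∂_{k+1}):

  H_0: rank C_0 − rank ∂_1 = 5 − 4 = 1, and the invariant factors of ∂_1 are all 1, so H_0 = Z.
  H_1: rank ker ∂_1 − rank ∂_2 = (10 − 4) − 5 = 1, and the invariant factors of ∂_2 are all 1, so H_1 = Z.
  H_2: rank ker ∂_2 − rank ∂_3 = (5 − 5) − 0 = 0, and there is no ∂_3, so H_2 = 0.

As a check, the Euler characteristic is 5 − 10 + 5 = 0, which agrees with 1 − 1 + 0 = 0.
(K is a triangulation of the Möbius band.)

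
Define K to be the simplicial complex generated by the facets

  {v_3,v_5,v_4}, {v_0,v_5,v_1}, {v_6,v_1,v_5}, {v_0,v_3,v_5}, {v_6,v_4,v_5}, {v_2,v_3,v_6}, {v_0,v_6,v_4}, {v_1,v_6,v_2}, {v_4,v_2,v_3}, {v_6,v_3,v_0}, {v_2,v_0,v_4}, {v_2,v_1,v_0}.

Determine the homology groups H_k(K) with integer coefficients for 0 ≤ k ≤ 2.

H_0 ≅ Z,  H_1 ≅ Z/2,  H_2 = 0.

Take the total order v_0 < v_1 < v_2 < v_3 < v_4 < v_5 < v_6 on the vertex set. Then K (dimension 2) consists of the simplices:

  0-simplices (7): [v_0], [v_1], [v_2], [v_3], [v_4], [v_5], [v_6]
  1-simplices (18): (18 of them)
  2-simplices (12): (12 of them)

Hence C_0 ≅ Z^7, C_1 ≅ Z^18, C_2 ≅ Z^12.

Boundary ∂_1: C_1 → C_0 is given by ∂[p,q] = [q] − [p]. For instance
  ∂[v_3,v_6] = [v_6] − [v_3].
This gives a 7×18 integer matrix of rank 6; reducing to Smith normal form yields diagonal entries (1,1,1,1,1,1).

∂_2: C_2 → C_1 sends each 2-simplex [p,q,r] to [q,r] − [p,r] + [p,q]. For instance
  ∂[v_0,v_1,v_2] = [v_1,v_2] − [v_0,v_2] + [v_0,v_1],
  ∂[v_0,v_3,v_5] = [v_3,v_5] − [v_0,v_5] + [v_0,v_3].
The resulting 18×12 matrix has rank 12, and its Smith normal form has invariant factors (1,1,1,1,1,1,1,1,1,1,1,2).

Reading off H_k = ker ∂_k / im ∂_{k+1}:

  H_0: rank C_0 − rank ∂_1 = 7 − 6 = 1, and the invariant factors of ∂_1 are all 1, so H_0 ≅ Z.
  H_1: rank ker ∂_1 − rank ∂_2 = (18 − 6) − 12 = 0, and ∂_2 has invariant factor 2 > 1, so H_1 ≅ Z/2.
  H_2: rank ker ∂_2 − rank ∂_3 = (12 − 12) − 0 = 0, and there is no ∂_3, so H_2 ≅ 0.

As a check, the Euler characteristic is 7 − 18 + 12 = 1, which agrees with 1 − 0 + 0 = 1.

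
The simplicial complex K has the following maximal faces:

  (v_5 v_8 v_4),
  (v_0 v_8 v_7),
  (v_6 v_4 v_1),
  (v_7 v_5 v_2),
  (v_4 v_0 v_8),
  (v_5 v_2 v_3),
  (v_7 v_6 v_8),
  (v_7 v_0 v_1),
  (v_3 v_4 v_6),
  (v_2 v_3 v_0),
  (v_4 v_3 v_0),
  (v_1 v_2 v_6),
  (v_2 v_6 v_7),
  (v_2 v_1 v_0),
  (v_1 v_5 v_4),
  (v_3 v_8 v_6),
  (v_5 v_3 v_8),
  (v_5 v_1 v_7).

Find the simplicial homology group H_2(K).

Take the total order v_0 < v_1 < v_2 < v_3 < v_4 < v_5 < v_6 < v_7 < v_8 on the vertex set. Then K (dimension 2) consists of the simplices:

  0-simplices (9): [v_0], [v_1], [v_2], [v_3], [v_4], [v_5], [v_6], [v_7], [v_8]
  1-simplices (27): (27 of them)
  2-simplices (18): (18 of them)

Hence C_0 ≅ Z^9, C_1 ≅ Z^27, C_2 ≅ Z^18.

Boundary ∂_1: C_1 → C_0 is given by ∂[p,q] = [q] − [p].
The 9×27 boundary matrix has rank 8 and Smith normal form diag(1,1,1,1,1,1,1,1).

Boundary ∂_2: C_2 → C_1 acts by ∂[p,q,r] = [q,r] − [p,r] + [p,q]. For instance
  ∂[v_3,v_6,v_8] = [v_6,v_8] − [v_3,v_8] + [v_3,v_6],
  ∂[v_1,v_2,v_6] = [v_2,v_6] − [v_1,v_6] + [v_1,v_2].
The 27×18 boundary matrix has rank 18 and Smith normal form diag(1,1,1,1,1,1,1,1,1,1,1,1,1,1,1,1,1,2).

From H_k ≅ ker(∂_k) / im(∂_{k+1}) we obtain:

  H_2: rank ker ∂_2 − rank ∂_3 = (18 − 18) − 0 = 0, and there is no ∂_3, so H_2 = 0.

H_2 = 0.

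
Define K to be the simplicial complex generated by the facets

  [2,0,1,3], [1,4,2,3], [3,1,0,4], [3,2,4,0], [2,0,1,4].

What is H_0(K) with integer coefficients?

K has 5 vertices, 10 edges, 10 triangles, 5 3-simplices.
rank ∂_0 = 0, rank ∂_1 = 4 ⇒ b_0 = 5 − 0 − 4 = 1; all invariant factors of ∂_1 are 1 so no torsion. So H_0 ≅ Z.

H_0 ≅ Z.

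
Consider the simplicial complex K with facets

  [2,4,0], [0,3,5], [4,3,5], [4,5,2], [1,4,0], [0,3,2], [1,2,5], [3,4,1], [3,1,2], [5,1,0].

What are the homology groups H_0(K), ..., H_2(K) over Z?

We work with the vertex ordering 0 < 1 < 2 < 3 < 4 < 5. The simplices of K, each written with vertices in increasing order, are:

  0-simplices (6): [0], [1], [2], [3], [4], [5]
  1-simplices (15): [0,1], [0,2], [0,3], [0,4], [0,5], [1,2], [1,3], [1,4], [1,5], [2,3], [2,4], [2,5], [3,4], [3,5], [4,5]
  2-simplices (10): [0,1,4], [0,1,5], [0,2,3], [0,2,4], [0,3,5], [1,2,3], [1,2,5], [1,3,4], [2,4,5], [3,4,5]

Hence C_0 ≅ Z^6, C_1 ≅ Z^15, C_2 ≅ Z^10.

∂_1: C_1 → C_0 is given by ∂[p,q] = [q] − [p]. For instance
  ∂[0,3] = [3] − [0].
As a 6×15 matrix over Z this has rank 5, with invariant factors (1,1,1,1,1).

Boundary ∂_2: C_2 → C_1 acts by ∂[p,q,r] = [q,r] − [p,r] + [p,q]. For instance
  ∂[0,2,3] = [2,3] − [0,3] + [0,2],
  ∂[0,1,5] = [1,5] − [0,5] + [0,1].
As a 15×10 matrix over Z this has rank 10, with invariant factors (1,1,1,1,1,1,1,1,1,2).

Computing H_k = (kernel of ∂_k) / (image of ∂_{k+1}):

  H_0: rank C_0 − rank ∂_1 = 6 − 5 = 1, and the invariant factors of ∂_1 are all 1, so H_0 ≅ Z.
  H_1: rank ker ∂_1 − rank ∂_2 = (15 − 5) − 10 = 0, and ∂_2 has invariant factor 2 > 1, so H_1 ≅ Z_2.
  H_2: rank ker ∂_2 − rank ∂_3 = (10 − 10) − 0 = 0, and there is no ∂_3, so H_2 ≅ 0.

H_0 = Z,  H_1 = Z_2,  H_2 = 0.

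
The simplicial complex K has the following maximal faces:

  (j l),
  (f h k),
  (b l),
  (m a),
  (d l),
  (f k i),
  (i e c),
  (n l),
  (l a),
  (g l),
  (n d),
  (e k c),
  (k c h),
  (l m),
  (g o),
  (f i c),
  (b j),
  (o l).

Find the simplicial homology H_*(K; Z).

H_0 = Z^2,  H_1 = Z^5,  H_2 = 0.

Order the vertices as a < b < c < d < e < f < g < h < i < j < k < l < m < n < o. Listing each simplex with vertices in this order, K has dimension 2 with simplices:

  0-simplices (15): a, b, c, d, e, f, g, h, i, j, k, l, m, n, o
  1-simplices (24): al, am, bj, bl, ce, cf, ch, ci, ck, dl, dn, ei, ek, fh, fi, fk, gl, go, hk, ik, jl, lm, ln, lo
  2-simplices (6): cei, cek, cfi, chk, fhk, fik

so the chain groups are C_0 ≅ Z^15, C_1 ≅ Z^24, C_2 ≅ Z^6.

Boundary ∂_1: C_1 → C_0 sends each edge [p,q] (with p < q) to q − p. For instance
  ∂al = l − a.
This gives a 15×24 integer matrix of rank 13; reducing to Smith normal form yields diagonal entries (1,1,1,1,1,1,1,1,1,1,1,1,1).

The boundary map ∂_2: C_2 → C_1 sends each 2-simplex [p,q,r] to [q,r] − [p,r] + [p,q]. For instance
  ∂fhk = hk − fk + fh,
  ∂cek = ek − ck + ce.
As a 24×6 matrix over Z this has rank 6, with invariant factors (1,1,1,1,1,1).

Reading off H_k = ker ∂_k / im ∂_{k+1}:

  H_0: rank C_0 − rank ∂_1 = 15 − 13 = 2, and the invariant factors of ∂_1 are all 1, so H_0 = Z^2.
  H_1: rank ker ∂_1 − rank ∂_2 = (24 − 13) − 6 = 5, and the invariant factors of ∂_2 are all 1, so H_1 = Z^5.
  H_2: rank ker ∂_2 − rank ∂_3 = (6 − 6) − 0 = 0, and there is no ∂_3, so H_2 = 0.

(K is a triangulation of the disjoint union of the cylinder S^1 x I and a wedge of 4 circles.)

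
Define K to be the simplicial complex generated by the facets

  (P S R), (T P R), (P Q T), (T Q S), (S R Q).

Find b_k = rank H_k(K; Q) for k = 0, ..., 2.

Fix the vertex order P < Q < R < S < T and write every simplex with vertices in increasing order. Then dim K = 2 and the simplices of K are:

  0-simplices (5): P, Q, R, S, T
  1-simplices (10): PQ, PR, PS, PT, QR, QS, QT, RS, RT, ST
  2-simplices (5): PQT, PRS, PRT, QRS, QST

giving chain groups C_0 ≅ Z^5, C_1 ≅ Z^10, C_2 ≅ Z^5.

Boundary ∂_1: C_1 → C_0 is given by ∂[p,q] = [q] − [p]. For instance
  ∂QS = S − Q.
This gives a 5×10 integer matrix of rank 4; reducing to Smith normal form yields diagonal entries (1,1,1,1).

Boundary ∂_2: C_2 → C_1 maps a triangle to the signed sum of its edges. For instance
  ∂QST = ST − QT + QS,
  ∂PQT = QT − PT + PQ.
The resulting 10×5 matrix has rank 5, and its Smith normal form has invariant factors (1,1,1,1,1).

Now H_k = ker ∂_k / im ∂_{k+1}, so:

  H_0: rank C_0 − rank ∂_1 = 5 − 4 = 1, and the invariant factors of ∂_1 are all 1, so H_0 = Z.
  H_1: rank ker ∂_1 − rank ∂_2 = (10 − 4) − 5 = 1, and the invariant factors of ∂_2 are all 1, so H_1 = Z.
  H_2: rank ker ∂_2 − rank ∂_3 = (5 − 5) − 0 = 0, and there is no ∂_3, so H_2 = 0.

Hence the Betti numbers are b_0 = 1, b_1 = 1, b_2 = 0.

b_0 = 1, b_1 = 1, b_2 = 0.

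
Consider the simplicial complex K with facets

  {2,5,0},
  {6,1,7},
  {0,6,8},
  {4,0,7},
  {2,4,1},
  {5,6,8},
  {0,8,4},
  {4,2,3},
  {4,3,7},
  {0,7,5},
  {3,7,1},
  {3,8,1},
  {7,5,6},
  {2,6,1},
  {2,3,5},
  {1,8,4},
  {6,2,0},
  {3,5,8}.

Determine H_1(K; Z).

H_1 ≅ Z ⊕ Z/2Z.

Take the total order 0 < 1 < 2 < 3 < 4 < 5 < 6 < 7 < 8 on the vertex set. Then K (dimension 2) consists of the simplices:

  0-simplices (9): [0], [1], [2], [3], [4], [5], [6], [7], [8]
  1-simplices (27): (27 of them)
  2-simplices (18): [0,2,5], [0,2,6], [0,4,7], [0,4,8], [0,5,7], [0,6,8], [1,2,4], [1,2,6], [1,3,7], [1,3,8], [1,4,8], [1,6,7], [2,3,4], [2,3,5], [3,4,7], [3,5,8], [5,6,7], [5,6,8]

so the chain groups are C_0 ≅ Z^9, C_1 ≅ Z^27, C_2 ≅ Z^18.

Boundary ∂_1: C_1 → C_0 maps an edge to its endpoints' difference, ∂[p,q] = q − p. For instance
  ∂[0,4] = [4] − [0].
This gives a 9×27 integer matrix of rank 8; reducing to Smith normal form yields diagonal entries (1,1,1,1,1,1,1,1).

∂_2: C_2 → C_1 maps a triangle to the signed sum of its edges. For instance
  ∂[2,3,5] = [3,5] − [2,5] + [2,3],
  ∂[1,2,6] = [2,6] − [1,6] + [1,2].
The 27×18 boundary matrix has rank 18 and Smith normal form diag(1,1,1,1,1,1,1,1,1,1,1,1,1,1,1,1,1,2).

Computing H_k = (kernel of ∂_k) / (image of ∂_{k+1}):

  H_1: rank ker ∂_1 − rank ∂_2 = (27 − 8) − 18 = 1, and ∂_2 has invariant factor 2 > 1, so H_1 ≅ Z ⊕ Z/2Z.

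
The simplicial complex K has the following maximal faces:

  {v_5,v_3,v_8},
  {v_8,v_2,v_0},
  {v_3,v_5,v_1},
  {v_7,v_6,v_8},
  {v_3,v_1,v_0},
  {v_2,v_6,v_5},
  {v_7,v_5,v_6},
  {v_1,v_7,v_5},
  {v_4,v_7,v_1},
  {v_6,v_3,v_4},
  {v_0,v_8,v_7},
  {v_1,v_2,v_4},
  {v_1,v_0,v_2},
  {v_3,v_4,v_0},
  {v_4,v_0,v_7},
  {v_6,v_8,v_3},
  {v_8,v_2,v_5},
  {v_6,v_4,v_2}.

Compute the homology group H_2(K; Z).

H_2 ≅ 0.

Take the total order v_0 < v_1 < v_2 < v_3 < v_4 < v_5 < v_6 < v_7 < v_8 on the vertex set. Then K (dimension 2) consists of the simplices:

  0-simplices (9): [v_0], [v_1], [v_2], [v_3], [v_4], [v_5], [v_6], [v_7], [v_8]
  1-simplices (27): (27 of them)
  2-simplices (18): (18 of them)

so the chain groups are C_0 ≅ Z^9, C_1 ≅ Z^27, C_2 ≅ Z^18.

Boundary ∂_1: C_1 → C_0 maps an edge to its endpoints' difference, ∂[p,q] = q − p. For instance
  ∂[v_3,v_4] = [v_4] − [v_3].
As a 9×27 matrix over Z this has rank 8, with invariant factors (1,1,1,1,1,1,1,1).

∂_2: C_2 → C_1 maps a triangle to the signed sum of its edges. For instance
  ∂[v_3,v_6,v_8] = [v_6,v_8] − [v_3,v_8] + [v_3,v_6],
  ∂[v_5,v_6,v_7] = [v_6,v_7] − [v_5,v_7] + [v_5,v_6].
The resulting 27×18 matrix has rank 18, and its Smith normal form has invariant factors (1,1,1,1,1,1,1,1,1,1,1,1,1,1,1,1,1,2).

Now H_k = ker ∂_k / im ∂_{k+1}, so:

  H_2: rank ker ∂_2 − rank ∂_3 = (18 − 18) − 0 = 0, and there is no ∂_3, so H_2 ≅ 0.

(K is a triangulation of the Klein bottle.)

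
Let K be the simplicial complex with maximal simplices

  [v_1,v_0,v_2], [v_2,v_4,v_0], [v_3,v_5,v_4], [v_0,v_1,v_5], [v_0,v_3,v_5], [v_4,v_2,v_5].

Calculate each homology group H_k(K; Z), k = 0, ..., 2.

Fix the vertex order v_0 < v_1 < v_2 < v_3 < v_4 < v_5 and write every simplex with vertices in increasing order. Then dim K = 2 and the simplices of K are:

  0-simplices (6): [v_0], [v_1], [v_2], [v_3], [v_4], [v_5]
  1-simplices (12): [v_0,v_1], [v_0,v_2], [v_0,v_3], [v_0,v_4], [v_0,v_5], [v_1,v_2], [v_1,v_5], [v_2,v_4], [v_2,v_5], [v_3,v_4], [v_3,v_5], [v_4,v_5]
  2-simplices (6): [v_0,v_1,v_2], [v_0,v_1,v_5], [v_0,v_2,v_4], [v_0,v_3,v_5], [v_2,v_4,v_5], [v_3,v_4,v_5]

so the chain groups are C_0 ≅ Z^6, C_1 ≅ Z^12, C_2 ≅ Z^6.

Boundary ∂_1: C_1 → C_0 is given by ∂[p,q] = [q] − [p]. For instance
  ∂[v_0,v_4] = [v_4] − [v_0].
This gives a 6×12 integer matrix of rank 5; reducing to Smith normal form yields diagonal entries (1,1,1,1,1).

Boundary ∂_2: C_2 → C_1 maps a triangle to the signed sum of its edges. For instance
  ∂[v_0,v_3,v_5] = [v_3,v_5] − [v_0,v_5] + [v_0,v_3],
  ∂[v_2,v_4,v_5] = [v_4,v_5] − [v_2,v_5] + [v_2,v_4].
The 12×6 boundary matrix has rank 6 and Smith normal form diag(1,1,1,1,1,1).

From H_k ≅ ker(∂_k) / im(∂_{k+1}) we obtain:

  H_0: rank C_0 − rank ∂_1 = 6 − 5 = 1, and the invariant factors of ∂_1 are all 1, so H_0 ≅ Z.
  H_1: rank ker ∂_1 − rank ∂_2 = (12 − 5) − 6 = 1, and the invariant factors of ∂_2 are all 1, so H_1 ≅ Z.
  H_2: rank ker ∂_2 − rank ∂_3 = (6 − 6) − 0 = 0, and there is no ∂_3, so H_2 ≅ 0.

As a check, the Euler characteristic is 6 − 12 + 6 = 0, which agrees with 1 − 1 + 0 = 0.

H_0 = Z,  H_1 = Z,  H_2 = 0.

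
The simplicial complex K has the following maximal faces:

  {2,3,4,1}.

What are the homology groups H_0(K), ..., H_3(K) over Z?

H_0 = Z,  H_1 = 0,  H_2 = 0,  H_3 = 0.

K has 4 vertices, 6 edges, 4 triangles, 1 3-simplex.
rank ∂_0 = 0, rank ∂_1 = 3 ⇒ b_0 = 4 − 0 − 3 = 1; all invariant factors of ∂_1 are 1 so no torsion. So H_0 ≅ Z.
rank ∂_1 = 3, rank ∂_2 = 3 ⇒ b_1 = 6 − 3 − 3 = 0; all invariant factors of ∂_2 are 1 so no torsion. So H_1 ≅ 0.
rank ∂_2 = 3, rank ∂_3 = 1 ⇒ b_2 = 4 − 3 − 1 = 0; all invariant factors of ∂_3 are 1 so no torsion. So H_2 ≅ 0.
rank ∂_3 = 1, rank ∂_4 = 0 ⇒ b_3 = 1 − 1 − 0 = 0. So H_3 ≅ 0.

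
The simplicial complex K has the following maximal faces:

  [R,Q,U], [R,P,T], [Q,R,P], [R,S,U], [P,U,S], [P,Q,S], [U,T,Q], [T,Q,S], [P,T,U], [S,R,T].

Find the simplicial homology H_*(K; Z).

H_0 = Z,  H_1 = Z/2,  H_2 = 0.

K has 6 vertices, 15 edges, 10 triangles.
rank ∂_0 = 0, rank ∂_1 = 5 ⇒ b_0 = 6 − 0 − 5 = 1; all invariant factors of ∂_1 are 1 so no torsion. So H_0 ≅ Z.
rank ∂_1 = 5, rank ∂_2 = 10 ⇒ b_1 = 15 − 5 − 10 = 0; ∂_2 has invariant factor(s) [2] giving torsion. So H_1 ≅ Z/2.
rank ∂_2 = 10, rank ∂_3 = 0 ⇒ b_2 = 10 − 10 − 0 = 0. So H_2 ≅ 0.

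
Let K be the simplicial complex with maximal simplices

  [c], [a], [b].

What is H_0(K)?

We work with the vertex ordering a < b < c. The simplices of K, each written with vertices in increasing order, are:

  0-simplices (3): a, b, c

giving chain groups C_0 ≅ Z^3.

Now H_k = ker ∂_k / im ∂_{k+1}, so:

  H_0: rank C_0 − rank ∂_1 = 3 − 0 = 3, and there is no ∂_1, so H_0 = Z^3.

H_0 = Z^3.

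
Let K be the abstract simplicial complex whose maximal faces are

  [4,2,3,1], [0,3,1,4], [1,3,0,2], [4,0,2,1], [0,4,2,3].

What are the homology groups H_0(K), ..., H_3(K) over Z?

Order the vertices as 0 < 1 < 2 < 3 < 4. Listing each simplex with vertices in this order, K has dimension 3 with simplices:

  0-simplices (5): [0], [1], [2], [3], [4]
  1-simplices (10): [0,1], [0,2], [0,3], [0,4], [1,2], [1,3], [1,4], [2,3], [2,4], [3,4]
  2-simplices (10): [0,1,2], [0,1,3], [0,1,4], [0,2,3], [0,2,4], [0,3,4], [1,2,3], [1,2,4], [1,3,4], [2,3,4]
  3-simplices (5): [0,1,2,3], [0,1,2,4], [0,1,3,4], [0,2,3,4], [1,2,3,4]

Hence C_0 ≅ Z^5, C_1 ≅ Z^10, C_2 ≅ Z^10, C_3 ≅ Z^5.

∂_1: C_1 → C_0 is given by ∂[p,q] = [q] − [p]. For instance
  ∂[0,2] = [2] − [0].
As a 5×10 matrix over Z this has rank 4, with invariant factors (1,1,1,1).

∂_2: C_2 → C_1 maps a triangle to the signed sum of its edges. For instance
  ∂[2,3,4] = [3,4] − [2,4] + [2,3],
  ∂[0,3,4] = [3,4] − [0,4] + [0,3].
As a 10×10 matrix over Z this has rank 6, with invariant factors (1,1,1,1,1,1).

The boundary map ∂_3: C_3 → C_2 sends each 3-simplex σ to the alternating sum Σ_i (−1)^i (σ with its i-th vertex removed). For instance
  ∂[0,1,2,4] = [1,2,4] − [0,2,4] + [0,1,4] − [0,1,2],
  ∂[0,1,2,3] = [1,2,3] − [0,2,3] + [0,1,3] − [0,1,2].
This gives a 10×5 integer matrix of rank 4; reducing to Smith normal form yields diagonal entries (1,1,1,1).

Now H_k = ker ∂_k / im ∂_{k+1}, so:

  H_0: rank C_0 − rank ∂_1 = 5 − 4 = 1, and the invariant factors of ∂_1 are all 1, so H_0 ≅ Z.
  H_1: rank ker ∂_1 − rank ∂_2 = (10 − 4) − 6 = 0, and the invariant factors of ∂_2 are all 1, so H_1 ≅ 0.
  H_2: rank ker ∂_2 − rank ∂_3 = (10 − 6) − 4 = 0, and the invariant factors of ∂_3 are all 1, so H_2 ≅ 0.
  H_3: rank ker ∂_3 − rank ∂_4 = (5 − 4) − 0 = 1, and there is no ∂_4, so H_3 ≅ Z.

H_0 = Z,  H_1 = 0,  H_2 = 0,  H_3 = Z.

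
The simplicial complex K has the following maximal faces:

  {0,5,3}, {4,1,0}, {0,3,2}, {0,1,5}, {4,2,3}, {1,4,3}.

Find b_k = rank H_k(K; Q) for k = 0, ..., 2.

Take the total order 0 < 1 < 2 < 3 < 4 < 5 on the vertex set. Then K (dimension 2) consists of the simplices:

  0-simplices (6): [0], [1], [2], [3], [4], [5]
  1-simplices (12): [0,1], [0,2], [0,3], [0,4], [0,5], [1,3], [1,4], [1,5], [2,3], [2,4], [3,4], [3,5]
  2-simplices (6): [0,1,4], [0,1,5], [0,2,3], [0,3,5], [1,3,4], [2,3,4]

so the chain groups are C_0 ≅ Z^6, C_1 ≅ Z^12, C_2 ≅ Z^6.

Boundary ∂_1: C_1 → C_0 sends each edge [p,q] (with p < q) to q − p.
The resulting 6×12 matrix has rank 5, and its Smith normal form has invariant factors (1,1,1,1,1).

∂_2: C_2 → C_1 maps a triangle to the signed sum of its edges. For instance
  ∂[2,3,4] = [3,4] − [2,4] + [2,3],
  ∂[1,3,4] = [3,4] − [1,4] + [1,3].
As a 12×6 matrix over Z this has rank 6, with invariant factors (1,1,1,1,1,1).

Computing H_k = (kernel of ∂_k) / (image of ∂_{k+1}):

  H_0: rank C_0 − rank ∂_1 = 6 − 5 = 1, and the invariant factors of ∂_1 are all 1, so H_0 ≅ Z.
  H_1: rank ker ∂_1 − rank ∂_2 = (12 − 5) − 6 = 1, and the invariant factors of ∂_2 are all 1, so H_1 ≅ Z.
  H_2: rank ker ∂_2 − rank ∂_3 = (6 − 6) − 0 = 0, and there is no ∂_3, so H_2 ≅ 0.

(K is a triangulation of the cylinder S^1 x I.)

Hence the Betti numbers are b_0 = 1, b_1 = 1, b_2 = 0.

b_0 = 1, b_1 = 1, b_2 = 0.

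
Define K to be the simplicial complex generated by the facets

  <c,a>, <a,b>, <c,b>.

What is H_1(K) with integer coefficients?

Take the total order a < b < c on the vertex set. Then K (dimension 1) consists of the simplices:

  0-simplices (3): a, b, c
  1-simplices (3): ab, ac, bc

so the chain groups are C_0 ≅ Z^3, C_1 ≅ Z^3.

∂_1: C_1 → C_0 maps an edge to its endpoints' difference, ∂[p,q] = q − p. For instance
  ∂bc = c − b.
This gives a 3×3 integer matrix of rank 2; reducing to Smith normal form yields diagonal entries (1,1).

Now H_k = ker ∂_k / im ∂_{k+1}, so:

  H_1: rank ker ∂_1 − rank ∂_2 = (3 − 2) − 0 = 1, and there is no ∂_2, so H_1 ≅ Z.

H_1 ≅ Z.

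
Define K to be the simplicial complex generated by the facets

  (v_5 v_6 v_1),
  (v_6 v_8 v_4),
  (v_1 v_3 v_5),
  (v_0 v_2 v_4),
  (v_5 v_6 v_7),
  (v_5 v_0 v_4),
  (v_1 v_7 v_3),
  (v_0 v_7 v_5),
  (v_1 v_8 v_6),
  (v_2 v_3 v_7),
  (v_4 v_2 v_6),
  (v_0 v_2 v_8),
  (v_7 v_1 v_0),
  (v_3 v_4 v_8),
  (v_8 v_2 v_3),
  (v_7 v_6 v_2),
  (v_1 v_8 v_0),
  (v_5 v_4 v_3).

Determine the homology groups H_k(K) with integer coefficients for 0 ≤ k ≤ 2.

H_0 = Z,  H_1 = Z × Z/2,  H_2 = 0.

Fix the vertex order v_0 < v_1 < v_2 < v_3 < v_4 < v_5 < v_6 < v_7 < v_8 and write every simplex with vertices in increasing order. Then dim K = 2 and the simplices of K are:

  0-simplices (9): [v_0], [v_1], [v_2], [v_3], [v_4], [v_5], [v_6], [v_7], [v_8]
  1-simplices (27): (27 of them)
  2-simplices (18): (18 of them)

giving chain groups C_0 ≅ Z^9, C_1 ≅ Z^27, C_2 ≅ Z^18.

Boundary ∂_1: C_1 → C_0 maps an edge to its endpoints' difference, ∂[p,q] = q − p.
The 9×27 boundary matrix has rank 8 and Smith normal form diag(1,1,1,1,1,1,1,1).

Boundary ∂_2: C_2 → C_1 maps a triangle to the signed sum of its edges. For instance
  ∂[v_2,v_3,v_8] = [v_3,v_8] − [v_2,v_8] + [v_2,v_3],
  ∂[v_0,v_2,v_8] = [v_2,v_8] − [v_0,v_8] + [v_0,v_2].
The 27×18 boundary matrix has rank 18 and Smith normal form diag(1,1,1,1,1,1,1,1,1,1,1,1,1,1,1,1,1,2).

Reading off H_k = ker ∂_k / im ∂_{k+1}:

  H_0: rank C_0 − rank ∂_1 = 9 − 8 = 1, and the invariant factors of ∂_1 are all 1, so H_0 ≅ Z.
  H_1: rank ker ∂_1 − rank ∂_2 = (27 − 8) − 18 = 1, and ∂_2 has invariant factor 2 > 1, so H_1 ≅ Z × Z/2.
  H_2: rank ker ∂_2 − rank ∂_3 = (18 − 18) − 0 = 0, and there is no ∂_3, so H_2 ≅ 0.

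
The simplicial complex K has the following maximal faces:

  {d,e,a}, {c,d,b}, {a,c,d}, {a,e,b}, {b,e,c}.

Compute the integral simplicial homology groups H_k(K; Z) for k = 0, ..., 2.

K has 5 vertices, 10 edges, 5 triangles.
rank ∂_0 = 0, rank ∂_1 = 4 ⇒ b_0 = 5 − 0 − 4 = 1; all invariant factors of ∂_1 are 1 so no torsion. So H_0 ≅ Z.
rank ∂_1 = 4, rank ∂_2 = 5 ⇒ b_1 = 10 − 4 − 5 = 1; all invariant factors of ∂_2 are 1 so no torsion. So H_1 ≅ Z.
rank ∂_2 = 5, rank ∂_3 = 0 ⇒ b_2 = 5 − 5 − 0 = 0. So H_2 ≅ 0.

H_0 ≅ Z,  H_1 ≅ Z,  H_2 = 0.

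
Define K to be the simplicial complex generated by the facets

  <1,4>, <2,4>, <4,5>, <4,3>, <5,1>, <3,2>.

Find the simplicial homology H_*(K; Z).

H_0 ≅ Z,  H_1 ≅ Z^2.

We work with the vertex ordering 1 < 2 < 3 < 4 < 5. The simplices of K, each written with vertices in increasing order, are:

  0-simplices (5): [1], [2], [3], [4], [5]
  1-simplices (6): [1,4], [1,5], [2,3], [2,4], [3,4], [4,5]

giving chain groups C_0 ≅ Z^5, C_1 ≅ Z^6.

The boundary map ∂_1: C_1 → C_0 sends each edge [p,q] (with p < q) to q − p.
The 5×6 boundary matrix has rank 4 and Smith normal form diag(1,1,1,1).

Reading off H_k = ker ∂_k / im ∂_{k+1}:

  H_0: rank C_0 − rank ∂_1 = 5 − 4 = 1, and the invariant factors of ∂_1 are all 1, so H_0 ≅ Z.
  H_1: rank ker ∂_1 − rank ∂_2 = (6 − 4) − 0 = 2, and there is no ∂_2, so H_1 ≅ Z^2.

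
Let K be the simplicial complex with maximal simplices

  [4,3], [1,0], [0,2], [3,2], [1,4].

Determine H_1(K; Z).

H_1 ≅ Z.

Fix the vertex order 0 < 1 < 2 < 3 < 4 and write every simplex with vertices in increasing order. Then dim K = 1 and the simplices of K are:

  0-simplices (5): [0], [1], [2], [3], [4]
  1-simplices (5): [0,1], [0,2], [1,4], [2,3], [3,4]

Hence C_0 ≅ Z^5, C_1 ≅ Z^5.

The boundary map ∂_1: C_1 → C_0 maps an edge to its endpoints' difference, ∂[p,q] = q − p. For instance
  ∂[0,2] = [2] − [0].
The resulting 5×5 matrix has rank 4, and its Smith normal form has invariant factors (1,1,1,1).

Computing H_k = (kernel of ∂_k) / (image of ∂_{k+1}):

  H_1: rank ker ∂_1 − rank ∂_2 = (5 − 4) − 0 = 1, and there is no ∂_2, so H_1 = Z.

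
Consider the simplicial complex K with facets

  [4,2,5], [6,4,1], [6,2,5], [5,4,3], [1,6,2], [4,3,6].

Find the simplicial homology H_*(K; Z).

Order the vertices as 1 < 2 < 3 < 4 < 5 < 6. Listing each simplex with vertices in this order, K has dimension 2 with simplices:

  0-simplices (6): [1], [2], [3], [4], [5], [6]
  1-simplices (12): [1,2], [1,4], [1,6], [2,4], [2,5], [2,6], [3,4], [3,5], [3,6], [4,5], [4,6], [5,6]
  2-simplices (6): [1,2,6], [1,4,6], [2,4,5], [2,5,6], [3,4,5], [3,4,6]

giving chain groups C_0 ≅ Z^6, C_1 ≅ Z^12, C_2 ≅ Z^6.

∂_1: C_1 → C_0 maps an edge to its endpoints' difference, ∂[p,q] = q − p. For instance
  ∂[3,6] = [6] − [3].
As a 6×12 matrix over Z this has rank 5, with invariant factors (1,1,1,1,1).

The boundary map ∂_2: C_2 → C_1 acts by ∂[p,q,r] = [q,r] − [p,r] + [p,q]. For instance
  ∂[1,4,6] = [4,6] − [1,6] + [1,4],
  ∂[2,4,5] = [4,5] − [2,5] + [2,4].
This gives a 12×6 integer matrix of rank 6; reducing to Smith normal form yields diagonal entries (1,1,1,1,1,1).

Computing H_k = (kernel of ∂_k) / (image of ∂_{k+1}):

  H_0: rank C_0 − rank ∂_1 = 6 − 5 = 1, and the invariant factors of ∂_1 are all 1, so H_0 = Z.
  H_1: rank ker ∂_1 − rank ∂_2 = (12 − 5) − 6 = 1, and the invariant factors of ∂_2 are all 1, so H_1 = Z.
  H_2: rank ker ∂_2 − rank ∂_3 = (6 − 6) − 0 = 0, and there is no ∂_3, so H_2 = 0.

As a check, the Euler characteristic is 6 − 12 + 6 = 0, which agrees with 1 − 1 + 0 = 0.

H_0 ≅ Z,  H_1 ≅ Z,  H_2 = 0.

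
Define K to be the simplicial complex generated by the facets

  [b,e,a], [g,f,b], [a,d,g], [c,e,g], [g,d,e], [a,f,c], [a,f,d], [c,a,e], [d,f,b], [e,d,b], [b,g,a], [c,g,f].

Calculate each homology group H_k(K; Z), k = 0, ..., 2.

Fix the vertex order a < b < c < d < e < f < g and write every simplex with vertices in increasing order. Then dim K = 2 and the simplices of K are:

  0-simplices (7): a, b, c, d, e, f, g
  1-simplices (18): ab, ac, ad, ae, af, ag, bd, be, bf, bg, ce, cf, cg, de, df, dg, eg, fg
  2-simplices (12): abe, abg, ace, acf, adf, adg, bde, bdf, bfg, ceg, cfg, deg

Hence C_0 ≅ Z^7, C_1 ≅ Z^18, C_2 ≅ Z^12.

Boundary ∂_1: C_1 → C_0 is given by ∂[p,q] = [q] − [p].
The resulting 7×18 matrix has rank 6, and its Smith normal form has invariant factors (1,1,1,1,1,1).

∂_2: C_2 → C_1 maps a triangle to the signed sum of its edges. For instance
  ∂abe = be − ae + ab,
  ∂bde = de − be + bd.
As a 18×12 matrix over Z this has rank 12, with invariant factors (1,1,1,1,1,1,1,1,1,1,1,2).

From H_k ≅ ker(∂_k) / im(∂_{k+1}) we obtain:

  H_0: rank C_0 − rank ∂_1 = 7 − 6 = 1, and the invariant factors of ∂_1 are all 1, so H_0 = Z.
  H_1: rank ker ∂_1 − rank ∂_2 = (18 − 6) − 12 = 0, and ∂_2 has invariant factor 2 > 1, so H_1 = Z/2.
  H_2: rank ker ∂_2 − rank ∂_3 = (12 − 12) − 0 = 0, and there is no ∂_3, so H_2 = 0.

(K is a triangulation of the real projective plane RP^2.)

H_0 ≅ Z,  H_1 ≅ Z/2,  H_2 = 0.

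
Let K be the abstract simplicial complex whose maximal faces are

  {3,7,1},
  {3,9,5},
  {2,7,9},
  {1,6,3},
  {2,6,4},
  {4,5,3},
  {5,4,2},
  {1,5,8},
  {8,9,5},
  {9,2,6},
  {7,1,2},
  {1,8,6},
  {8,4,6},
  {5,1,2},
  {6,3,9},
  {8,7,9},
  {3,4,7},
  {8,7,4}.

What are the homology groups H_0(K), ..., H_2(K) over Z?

Take the total order 1 < 2 < 3 < 4 < 5 < 6 < 7 < 8 < 9 on the vertex set. Then K (dimension 2) consists of the simplices:

  0-simplices (9): [1], [2], [3], [4], [5], [6], [7], [8], [9]
  1-simplices (27): (27 of them)
  2-simplices (18): [1,2,5], [1,2,7], [1,3,6], [1,3,7], [1,5,8], [1,6,8], [2,4,5], [2,4,6], [2,6,9], [2,7,9], [3,4,5], [3,4,7], [3,5,9], [3,6,9], [4,6,8], [4,7,8], [5,8,9], [7,8,9]

so the chain groups are C_0 ≅ Z^9, C_1 ≅ Z^27, C_2 ≅ Z^18.

∂_1: C_1 → C_0 is given by ∂[p,q] = [q] − [p]. For instance
  ∂[2,9] = [9] − [2].
As a 9×27 matrix over Z this has rank 8, with invariant factors (1,1,1,1,1,1,1,1).

The boundary map ∂_2: C_2 → C_1 maps a triangle to the signed sum of its edges. For instance
  ∂[2,7,9] = [7,9] − [2,9] + [2,7],
  ∂[1,5,8] = [5,8] − [1,8] + [1,5].
The resulting 27×18 matrix has rank 17, and its Smith normal form has invariant factors (1,1,1,1,1,1,1,1,1,1,1,1,1,1,1,1,1).

Reading off H_k = ker ∂_k / im ∂_{k+1}:

  H_0: rank C_0 − rank ∂_1 = 9 − 8 = 1, and the invariant factors of ∂_1 are all 1, so H_0 = Z.
  H_1: rank ker ∂_1 − rank ∂_2 = (27 − 8) − 17 = 2, and the invariant factors of ∂_2 are all 1, so H_1 = Z^2.
  H_2: rank ker ∂_2 − rank ∂_3 = (18 − 17) − 0 = 1, and there is no ∂_3, so H_2 = Z.

H_0 ≅ Z,  H_1 ≅ Z^2,  H_2 ≅ Z.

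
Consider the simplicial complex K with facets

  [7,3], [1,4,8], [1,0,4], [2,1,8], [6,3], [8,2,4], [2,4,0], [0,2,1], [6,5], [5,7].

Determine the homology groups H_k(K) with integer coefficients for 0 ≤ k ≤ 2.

We work with the vertex ordering 0 < 1 < 2 < 3 < 4 < 5 < 6 < 7 < 8. The simplices of K, each written with vertices in increasing order, are:

  0-simplices (9): [0], [1], [2], [3], [4], [5], [6], [7], [8]
  1-simplices (13): [0,1], [0,2], [0,4], [1,2], [1,4], [1,8], [2,4], [2,8], [3,6], [3,7], [4,8], [5,6], [5,7]
  2-simplices (6): [0,1,2], [0,1,4], [0,2,4], [1,2,8], [1,4,8], [2,4,8]

so the chain groups are C_0 ≅ Z^9, C_1 ≅ Z^13, C_2 ≅ Z^6.

∂_1: C_1 → C_0 is given by ∂[p,q] = [q] − [p]. For instance
  ∂[1,8] = [8] − [1].
The 9×13 boundary matrix has rank 7 and Smith normal form diag(1,1,1,1,1,1,1).

Boundary ∂_2: C_2 → C_1 sends each 2-simplex [p,q,r] to [q,r] − [p,r] + [p,q]. For instance
  ∂[0,1,4] = [1,4] − [0,4] + [0,1],
  ∂[0,1,2] = [1,2] − [0,2] + [0,1].
The resulting 13×6 matrix has rank 5, and its Smith normal form has invariant factors (1,1,1,1,1).

Computing H_k = (kernel of ∂_k) / (image of ∂_{k+1}):

  H_0: rank C_0 − rank ∂_1 = 9 − 7 = 2, and the invariant factors of ∂_1 are all 1, so H_0 = Z^2.
  H_1: rank ker ∂_1 − rank ∂_2 = (13 − 7) − 5 = 1, and the invariant factors of ∂_2 are all 1, so H_1 = Z.
  H_2: rank ker ∂_2 − rank ∂_3 = (6 − 5) − 0 = 1, and there is no ∂_3, so H_2 = Z.

As a check, the Euler characteristic is 9 − 13 + 6 = 2, which agrees with 2 − 1 + 1 = 2.

H_0 = Z^2,  H_1 = Z,  H_2 = Z.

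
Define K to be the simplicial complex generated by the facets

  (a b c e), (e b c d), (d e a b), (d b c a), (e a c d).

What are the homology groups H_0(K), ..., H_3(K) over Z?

H_0 = Z,  H_1 = 0,  H_2 = 0,  H_3 = Z.

Fix the vertex order a < b < c < d < e and write every simplex with vertices in increasing order. Then dim K = 3 and the simplices of K are:

  0-simplices (5): a, b, c, d, e
  1-simplices (10): ab, ac, ad, ae, bc, bd, be, cd, ce, de
  2-simplices (10): abc, abd, abe, acd, ace, ade, bcd, bce, bde, cde
  3-simplices (5): abcd, abce, abde, acde, bcde

so the chain groups are C_0 ≅ Z^5, C_1 ≅ Z^10, C_2 ≅ Z^10, C_3 ≅ Z^5.

∂_1: C_1 → C_0 sends each edge [p,q] (with p < q) to q − p. For instance
  ∂ac = c − a.
As a 5×10 matrix over Z this has rank 4, with invariant factors (1,1,1,1).

Boundary ∂_2: C_2 → C_1 sends each 2-simplex [p,q,r] to [q,r] − [p,r] + [p,q]. For instance
  ∂ade = de − ae + ad,
  ∂acd = cd − ad + ac.
The 10×10 boundary matrix has rank 6 and Smith normal form diag(1,1,1,1,1,1).

The boundary map ∂_3: C_3 → C_2 sends each 3-simplex σ to the alternating sum Σ_i (−1)^i (σ with its i-th vertex removed). For instance
  ∂abde = bde − ade + abe − abd,
  ∂acde = cde − ade + ace − acd.
The 10×5 boundary matrix has rank 4 and Smith normal form diag(1,1,1,1).

From H_k ≅ ker(∂_k) / im(∂_{k+1}) we obtain:

  H_0: rank C_0 − rank ∂_1 = 5 − 4 = 1, and the invariant factors of ∂_1 are all 1, so H_0 = Z.
  H_1: rank ker ∂_1 − rank ∂_2 = (10 − 4) − 6 = 0, and the invariant factors of ∂_2 are all 1, so H_1 = 0.
  H_2: rank ker ∂_2 − rank ∂_3 = (10 − 6) − 4 = 0, and the invariant factors of ∂_3 are all 1, so H_2 = 0.
  H_3: rank ker ∂_3 − rank ∂_4 = (5 − 4) − 0 = 1, and there is no ∂_4, so H_3 = Z.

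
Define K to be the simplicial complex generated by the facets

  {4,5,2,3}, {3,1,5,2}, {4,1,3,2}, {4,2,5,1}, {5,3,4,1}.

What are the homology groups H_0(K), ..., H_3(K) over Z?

H_0 = Z,  H_1 = 0,  H_2 = 0,  H_3 = Z.

We work with the vertex ordering 1 < 2 < 3 < 4 < 5. The simplices of K, each written with vertices in increasing order, are:

  0-simplices (5): [1], [2], [3], [4], [5]
  1-simplices (10): [1,2], [1,3], [1,4], [1,5], [2,3], [2,4], [2,5], [3,4], [3,5], [4,5]
  2-simplices (10): [1,2,3], [1,2,4], [1,2,5], [1,3,4], [1,3,5], [1,4,5], [2,3,4], [2,3,5], [2,4,5], [3,4,5]
  3-simplices (5): [1,2,3,4], [1,2,3,5], [1,2,4,5], [1,3,4,5], [2,3,4,5]

so the chain groups are C_0 ≅ Z^5, C_1 ≅ Z^10, C_2 ≅ Z^10, C_3 ≅ Z^5.

∂_1: C_1 → C_0 sends each edge [p,q] (with p < q) to q − p.
The 5×10 boundary matrix has rank 4 and Smith normal form diag(1,1,1,1).

∂_2: C_2 → C_1 acts by ∂[p,q,r] = [q,r] − [p,r] + [p,q]. For instance
  ∂[1,2,5] = [2,5] − [1,5] + [1,2],
  ∂[1,2,4] = [2,4] − [1,4] + [1,2].
As a 10×10 matrix over Z this has rank 6, with invariant factors (1,1,1,1,1,1).

The boundary map ∂_3: C_3 → C_2 sends each 3-simplex σ to the alternating sum Σ_i (−1)^i (σ with its i-th vertex removed). For instance
  ∂[1,3,4,5] = [3,4,5] − [1,4,5] + [1,3,5] − [1,3,4],
  ∂[1,2,4,5] = [2,4,5] − [1,4,5] + [1,2,5] − [1,2,4].
This gives a 10×5 integer matrix of rank 4; reducing to Smith normal form yields diagonal entries (1,1,1,1).

Reading off H_k = ker ∂_k / im ∂_{k+1}:

  H_0: rank C_0 − rank ∂_1 = 5 − 4 = 1, and the invariant factors of ∂_1 are all 1, so H_0 = Z.
  H_1: rank ker ∂_1 − rank ∂_2 = (10 − 4) − 6 = 0, and the invariant factors of ∂_2 are all 1, so H_1 = 0.
  H_2: rank ker ∂_2 − rank ∂_3 = (10 − 6) − 4 = 0, and the invariant factors of ∂_3 are all 1, so H_2 = 0.
  H_3: rank ker ∂_3 − rank ∂_4 = (5 − 4) − 0 = 1, and there is no ∂_4, so H_3 = Z.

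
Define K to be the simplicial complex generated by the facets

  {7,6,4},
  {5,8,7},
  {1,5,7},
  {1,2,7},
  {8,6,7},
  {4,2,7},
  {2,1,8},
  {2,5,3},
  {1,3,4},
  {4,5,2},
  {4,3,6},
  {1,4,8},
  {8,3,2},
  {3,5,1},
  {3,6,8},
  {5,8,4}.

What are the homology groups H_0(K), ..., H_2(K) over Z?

We work with the vertex ordering 1 < 2 < 3 < 4 < 5 < 6 < 7 < 8. The simplices of K, each written with vertices in increasing order, are:

  0-simplices (8): [1], [2], [3], [4], [5], [6], [7], [8]
  1-simplices (24): (24 of them)
  2-simplices (16): [1,2,7], [1,2,8], [1,3,4], [1,3,5], [1,4,8], [1,5,7], [2,3,5], [2,3,8], [2,4,5], [2,4,7], [3,4,6], [3,6,8], [4,5,8], [4,6,7], [5,7,8], [6,7,8]

giving chain groups C_0 ≅ Z^8, C_1 ≅ Z^24, C_2 ≅ Z^16.

The boundary map ∂_1: C_1 → C_0 maps an edge to its endpoints' difference, ∂[p,q] = q − p. For instance
  ∂[6,7] = [7] − [6].
This gives a 8×24 integer matrix of rank 7; reducing to Smith normal form yields diagonal entries (1,1,1,1,1,1,1).

Boundary ∂_2: C_2 → C_1 sends each 2-simplex [p,q,r] to [q,r] − [p,r] + [p,q]. For instance
  ∂[5,7,8] = [7,8] − [5,8] + [5,7],
  ∂[6,7,8] = [7,8] − [6,8] + [6,7].
This gives a 24×16 integer matrix of rank 15; reducing to Smith normal form yields diagonal entries (1,1,1,1,1,1,1,1,1,1,1,1,1,1,1).

From H_k ≅ ker(∂_k) / im(∂_{k+1}) we obtain:

  H_0: rank C_0 − rank ∂_1 = 8 − 7 = 1, and the invariant factors of ∂_1 are all 1, so H_0 = Z.
  H_1: rank ker ∂_1 − rank ∂_2 = (24 − 7) − 15 = 2, and the invariant factors of ∂_2 are all 1, so H_1 = Z^2.
  H_2: rank ker ∂_2 − rank ∂_3 = (16 − 15) − 0 = 1, and there is no ∂_3, so H_2 = Z.

H_0 ≅ Z,  H_1 ≅ Z^2,  H_2 ≅ Z.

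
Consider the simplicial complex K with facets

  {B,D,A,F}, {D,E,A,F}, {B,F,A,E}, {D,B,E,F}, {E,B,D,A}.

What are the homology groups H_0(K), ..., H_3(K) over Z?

H_0 = Z,  H_1 = 0,  H_2 = 0,  H_3 = Z.

Order the vertices as A < B < D < E < F. Listing each simplex with vertices in this order, K has dimension 3 with simplices:

  0-simplices (5): A, B, D, E, F
  1-simplices (10): AB, AD, AE, AF, BD, BE, BF, DE, DF, EF
  2-simplices (10): ABD, ABE, ABF, ADE, ADF, AEF, BDE, BDF, BEF, DEF
  3-simplices (5): ABDE, ABDF, ABEF, ADEF, BDEF

giving chain groups C_0 ≅ Z^5, C_1 ≅ Z^10, C_2 ≅ Z^10, C_3 ≅ Z^5.

∂_1: C_1 → C_0 sends each edge [p,q] (with p < q) to q − p.
This gives a 5×10 integer matrix of rank 4; reducing to Smith normal form yields diagonal entries (1,1,1,1).

The boundary map ∂_2: C_2 → C_1 maps a triangle to the signed sum of its edges. For instance
  ∂BDF = DF − BF + BD,
  ∂DEF = EF − DF + DE.
The 10×10 boundary matrix has rank 6 and Smith normal form diag(1,1,1,1,1,1).

The boundary map ∂_3: C_3 → C_2 sends each 3-simplex σ to the alternating sum Σ_i (−1)^i (σ with its i-th vertex removed). For instance
  ∂ADEF = DEF − AEF + ADF − ADE,
  ∂ABEF = BEF − AEF + ABF − ABE.
As a 10×5 matrix over Z this has rank 4, with invariant factors (1,1,1,1).

Now H_k = ker ∂_k / im ∂_{k+1}, so:

  H_0: rank C_0 − rank ∂_1 = 5 − 4 = 1, and the invariant factors of ∂_1 are all 1, so H_0 ≅ Z.
  H_1: rank ker ∂_1 − rank ∂_2 = (10 − 4) − 6 = 0, and the invariant factors of ∂_2 are all 1, so H_1 ≅ 0.
  H_2: rank ker ∂_2 − rank ∂_3 = (10 − 6) − 4 = 0, and the invariant factors of ∂_3 are all 1, so H_2 ≅ 0.
  H_3: rank ker ∂_3 − rank ∂_4 = (5 − 4) − 0 = 1, and there is no ∂_4, so H_3 ≅ Z.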